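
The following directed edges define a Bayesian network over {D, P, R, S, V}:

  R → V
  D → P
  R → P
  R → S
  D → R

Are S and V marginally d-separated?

The only undirected path from S to V is:
Path 1: S ← R → V
  R is a fork and R is not conditioned on — no node blocks this path, so it is active.
At least one path is unblocked, so d-separation fails.

No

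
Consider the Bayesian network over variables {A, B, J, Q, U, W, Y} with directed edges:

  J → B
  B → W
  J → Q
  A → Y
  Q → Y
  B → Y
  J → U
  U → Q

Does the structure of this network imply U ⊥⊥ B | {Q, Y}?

We examine all 4 paths between U and B:
  1. U ← J → B — J:fork[open] ⇒ active
  2. U ← J → Q → Y ← B — J:fork[open]; Q:chain[blocks]; Y:collider[open] ⇒ blocked
  3. U → Q ← J → B — Q:collider[open]; J:fork[open] ⇒ active
  4. U → Q → Y ← B — Q:chain[blocks]; Y:collider[open] ⇒ blocked
At least one path is unblocked, so d-separation fails.

No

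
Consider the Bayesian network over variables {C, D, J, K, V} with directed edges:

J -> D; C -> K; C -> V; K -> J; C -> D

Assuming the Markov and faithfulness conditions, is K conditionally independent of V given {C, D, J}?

There are 2 undirected paths between K and V; checking each against the conditioning set {C, D, J}:
  1. K → J → D ← C → V — J:chain[blocks]; D:collider[open]; C:fork[blocks] ⇒ blocked
  2. K ← C → V — C:fork[blocks] ⇒ blocked
All paths are blocked; K ⊥ V | {C, D, J} holds.

Yes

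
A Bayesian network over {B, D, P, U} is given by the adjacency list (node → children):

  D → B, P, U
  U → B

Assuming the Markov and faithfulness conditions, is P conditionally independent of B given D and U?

Yes

Enumerating the 2 paths from P to B and testing each for blocking by {D, U}:
  1. P ← D → B — D:fork[blocks] ⇒ blocked
  2. P ← D → U → B — D:fork[blocks]; U:chain[blocks] ⇒ blocked
Since every path is blocked, d-separation holds.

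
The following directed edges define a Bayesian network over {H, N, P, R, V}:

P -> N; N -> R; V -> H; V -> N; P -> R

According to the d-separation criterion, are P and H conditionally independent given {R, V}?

Yes

Enumerating the 2 paths from P to H and testing each for blocking by {R, V}:
  1. P → R ← N ← V → H — R:collider[open]; N:chain[open]; V:fork[blocks] ⇒ blocked
  2. P → N ← V → H — N:collider[open]; V:fork[blocks] ⇒ blocked
Every path is blocked, so P and H are d-separated given {R, V}.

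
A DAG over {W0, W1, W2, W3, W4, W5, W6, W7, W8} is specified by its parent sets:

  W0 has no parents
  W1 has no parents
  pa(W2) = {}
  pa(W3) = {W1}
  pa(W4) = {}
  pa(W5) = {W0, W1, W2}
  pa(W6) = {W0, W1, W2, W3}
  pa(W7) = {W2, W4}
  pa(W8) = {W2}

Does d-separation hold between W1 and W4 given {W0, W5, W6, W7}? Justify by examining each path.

No — W1 and W4 are not d-separated given {W0, W5, W6, W7}.

We examine all 6 paths between W1 and W4:
Path 1: W1 → W5 ← W2 → W7 ← W4
  W5 is a collider and W5 is conditioned on, which opens it; W2 is a fork and W2 is not conditioned on; W7 is a collider and W7 is conditioned on, which opens it — no node blocks this path, so it is active.
Path 2: W1 → W5 ← W0 → W6 ← W2 → W7 ← W4
  W0 is a fork here and W0 is conditioned on, so the path is blocked at W0.
Path 3: W1 → W3 → W6 ← W2 → W7 ← W4
  W3 is a chain and W3 is not conditioned on; W6 is a collider and W6 is conditioned on, which opens it; W2 is a fork and W2 is not conditioned on; W7 is a collider and W7 is conditioned on, which opens it — no node blocks this path, so it is active.
Path 4: W1 → W3 → W6 ← W0 → W5 ← W2 → W7 ← W4
  W0 is a fork here and W0 is conditioned on, so the path is blocked at W0.
Path 5: W1 → W6 ← W2 → W7 ← W4
  W6 is a collider and W6 is conditioned on, which opens it; W2 is a fork and W2 is not conditioned on; W7 is a collider and W7 is conditioned on, which opens it — no node blocks this path, so it is active.
Path 6: W1 → W6 ← W0 → W5 ← W2 → W7 ← W4
  W0 is a fork here and W0 is conditioned on, so the path is blocked at W0.
Since the path W1 → W5 ← W2 → W7 ← W4 is active, W1 and W4 are not d-separated given {W0, W5, W6, W7}.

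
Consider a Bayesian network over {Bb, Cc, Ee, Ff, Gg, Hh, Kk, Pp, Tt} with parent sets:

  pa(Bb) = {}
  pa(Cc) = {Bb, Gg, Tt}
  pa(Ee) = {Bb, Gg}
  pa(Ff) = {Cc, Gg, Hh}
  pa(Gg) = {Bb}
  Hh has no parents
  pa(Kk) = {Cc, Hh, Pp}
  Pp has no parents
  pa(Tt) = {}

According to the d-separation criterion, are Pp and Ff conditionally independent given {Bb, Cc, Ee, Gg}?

Enumerating the 5 paths from Pp to Ff and testing each for blocking by {Bb, Cc, Ee, Gg}:
Path 1: Pp → Kk ← Cc → Ff
  Kk is a collider here and neither Kk nor any of its descendants is conditioned on, so the collider stays closed — the path is blocked at Kk.
Path 2: Pp → Kk ← Cc ← Gg → Ff
  Kk is a collider here and neither Kk nor any of its descendants is conditioned on, so the collider stays closed — the path is blocked at Kk.
Path 3: Pp → Kk ← Cc ← Bb → Gg → Ff
  Kk is a collider here and neither Kk nor any of its descendants is conditioned on, so the collider stays closed — the path is blocked at Kk.
Path 4: Pp → Kk ← Cc ← Bb → Ee ← Gg → Ff
  Kk is a collider here and neither Kk nor any of its descendants is conditioned on, so the collider stays closed — the path is blocked at Kk.
Path 5: Pp → Kk ← Hh → Ff
  Kk is a collider here and neither Kk nor any of its descendants is conditioned on, so the collider stays closed — the path is blocked at Kk.
All paths are blocked; Pp ⊥ Ff | {Bb, Cc, Ee, Gg} holds.

Yes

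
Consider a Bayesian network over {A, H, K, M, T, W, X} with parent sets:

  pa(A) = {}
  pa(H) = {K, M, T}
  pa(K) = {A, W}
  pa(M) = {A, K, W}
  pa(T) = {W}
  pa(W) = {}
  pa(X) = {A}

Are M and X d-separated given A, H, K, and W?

Yes

Enumerating the 6 paths from M to X and testing each for blocking by {A, H, K, W}:
  1. M ← W → T → H ← K ← A → X — W:fork[blocks]; T:chain[open]; H:collider[open]; K:chain[blocks]; A:fork[blocks] ⇒ blocked
  2. M ← W → K ← A → X — W:fork[blocks]; K:collider[open]; A:fork[blocks] ⇒ blocked
  3. M → H ← T ← W → K ← A → X — H:collider[open]; T:chain[open]; W:fork[blocks]; K:collider[open]; A:fork[blocks] ⇒ blocked
  4. M → H ← K ← A → X — H:collider[open]; K:chain[blocks]; A:fork[blocks] ⇒ blocked
  5. M ← K ← A → X — K:chain[blocks]; A:fork[blocks] ⇒ blocked
  6. M ← A → X — A:fork[blocks] ⇒ blocked
All paths are blocked; M ⊥ X | {A, H, K, W} holds.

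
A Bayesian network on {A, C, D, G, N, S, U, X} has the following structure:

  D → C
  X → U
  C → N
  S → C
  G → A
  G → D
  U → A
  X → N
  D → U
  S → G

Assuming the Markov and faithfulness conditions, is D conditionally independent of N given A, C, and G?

6 paths connect D and N; each must be blocked for d-separation to hold:
  1. D ← G → A ← U ← X → N — G:fork[blocks]; A:collider[open]; U:chain[open]; X:fork[open] ⇒ blocked
  2. D ← G ← S → C → N — G:chain[blocks]; S:fork[open]; C:chain[blocks] ⇒ blocked
  3. D → U → A ← G ← S → C → N — U:chain[open]; A:collider[open]; G:chain[blocks]; S:fork[open]; C:chain[blocks] ⇒ blocked
  4. D → U ← X → N — U:collider[open]; X:fork[open] ⇒ active
  5. D → C → N — C:chain[blocks] ⇒ blocked
  6. D → C ← S → G → A ← U ← X → N — C:collider[open]; S:fork[open]; G:chain[blocks]; A:collider[open]; U:chain[open]; X:fork[open] ⇒ blocked
At least one path is unblocked, so d-separation fails.

No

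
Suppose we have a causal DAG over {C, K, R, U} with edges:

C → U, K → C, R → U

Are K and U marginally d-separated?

No — K and U are not d-separated given ∅.

There is one path between K and U:
Path 1: K → C → U
  C is a chain and C is not conditioned on — no node blocks this path, so it is active.
At least one path is unblocked, so d-separation fails.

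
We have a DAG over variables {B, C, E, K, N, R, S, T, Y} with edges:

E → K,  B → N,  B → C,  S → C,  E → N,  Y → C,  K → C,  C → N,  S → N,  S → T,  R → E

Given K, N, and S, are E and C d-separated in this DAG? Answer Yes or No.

No

4 paths connect E and C; each must be blocked for d-separation to hold:
Path 1: E → N ← C
  N is a collider and N is conditioned on, which opens it — no node blocks this path, so it is active.
Path 2: E → N ← S → C
  S is a fork here and S is conditioned on, so the path is blocked at S.
Path 3: E → N ← B → C
  N is a collider and N is conditioned on, which opens it; B is a fork and B is not conditioned on — no node blocks this path, so it is active.
Path 4: E → K → C
  K is a chain here and K is conditioned on, so the path is blocked at K.
At least one path is unblocked, so d-separation fails.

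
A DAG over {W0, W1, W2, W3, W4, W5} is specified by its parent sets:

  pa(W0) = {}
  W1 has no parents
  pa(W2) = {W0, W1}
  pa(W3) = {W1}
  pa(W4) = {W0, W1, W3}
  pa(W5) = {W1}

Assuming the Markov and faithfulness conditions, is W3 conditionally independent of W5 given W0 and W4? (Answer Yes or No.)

We examine all 3 paths between W3 and W5:
  1. W3 ← W1 → W5 — W1:fork[open] ⇒ active
  2. W3 → W4 ← W1 → W5 — W4:collider[open]; W1:fork[open] ⇒ active
  3. W3 → W4 ← W0 → W2 ← W1 → W5 — W4:collider[open]; W0:fork[blocks]; W2:collider[blocks]; W1:fork[open] ⇒ blocked
Since the path W3 ← W1 → W5 is active, W3 and W5 are not d-separated given {W0, W4}.

No — W3 and W5 are not d-separated given {W0, W4}.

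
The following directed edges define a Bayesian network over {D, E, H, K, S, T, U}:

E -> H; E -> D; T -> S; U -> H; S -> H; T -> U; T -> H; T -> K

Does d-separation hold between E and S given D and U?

Yes

Enumerating the 3 paths from E to S and testing each for blocking by {D, U}:
Path 1: E → H ← S
  H is a collider here and neither H nor any of its descendants is conditioned on, so the collider stays closed — the path is blocked at H.
Path 2: E → H ← U ← T → S
  H is a collider here and neither H nor any of its descendants is conditioned on, so the collider stays closed — the path is blocked at H.
Path 3: E → H ← T → S
  H is a collider here and neither H nor any of its descendants is conditioned on, so the collider stays closed — the path is blocked at H.
All paths are blocked; E ⊥ S | {D, U} holds.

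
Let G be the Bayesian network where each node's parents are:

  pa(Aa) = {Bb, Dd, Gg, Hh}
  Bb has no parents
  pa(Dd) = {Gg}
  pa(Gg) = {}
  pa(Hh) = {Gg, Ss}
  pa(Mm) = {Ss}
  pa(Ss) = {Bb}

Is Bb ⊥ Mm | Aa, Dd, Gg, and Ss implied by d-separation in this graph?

Yes

There are 4 undirected paths between Bb and Mm; checking each against the conditioning set {Aa, Dd, Gg, Ss}:
  1. Bb → Aa ← Hh ← Ss → Mm — Aa:collider[open]; Hh:chain[open]; Ss:fork[blocks] ⇒ blocked
  2. Bb → Aa ← Dd ← Gg → Hh ← Ss → Mm — Aa:collider[open]; Dd:chain[blocks]; Gg:fork[blocks]; Hh:collider[open]; Ss:fork[blocks] ⇒ blocked
  3. Bb → Aa ← Gg → Hh ← Ss → Mm — Aa:collider[open]; Gg:fork[blocks]; Hh:collider[open]; Ss:fork[blocks] ⇒ blocked
  4. Bb → Ss → Mm — Ss:chain[blocks] ⇒ blocked
Every path is blocked, so Bb and Mm are d-separated given {Aa, Dd, Gg, Ss}.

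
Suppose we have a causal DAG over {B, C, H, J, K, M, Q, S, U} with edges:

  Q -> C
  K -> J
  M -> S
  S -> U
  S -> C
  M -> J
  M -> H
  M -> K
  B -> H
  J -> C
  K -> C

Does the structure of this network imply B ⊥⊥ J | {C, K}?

Yes

We examine all 5 paths between B and J:
Path 1: B → H ← M → J
  H is a collider here and neither H nor any of its descendants is conditioned on, so the collider stays closed — the path is blocked at H.
Path 2: B → H ← M → K → J
  H is a collider here and neither H nor any of its descendants is conditioned on, so the collider stays closed — the path is blocked at H.
Path 3: B → H ← M → K → C ← J
  H is a collider here and neither H nor any of its descendants is conditioned on, so the collider stays closed — the path is blocked at H.
Path 4: B → H ← M → S → C ← J
  H is a collider here and neither H nor any of its descendants is conditioned on, so the collider stays closed — the path is blocked at H.
Path 5: B → H ← M → S → C ← K → J
  H is a collider here and neither H nor any of its descendants is conditioned on, so the collider stays closed — the path is blocked at H.
Every path is blocked, so B and J are d-separated given {C, K}.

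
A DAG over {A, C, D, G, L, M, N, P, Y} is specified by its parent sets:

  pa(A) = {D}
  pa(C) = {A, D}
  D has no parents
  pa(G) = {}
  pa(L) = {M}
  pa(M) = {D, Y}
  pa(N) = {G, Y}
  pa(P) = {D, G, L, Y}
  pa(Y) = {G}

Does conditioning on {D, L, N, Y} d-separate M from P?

Yes

There are 5 undirected paths between M and P; checking each against the conditioning set {D, L, N, Y}:
Path 1: M → L → P
  L is a chain here and L is conditioned on, so the path is blocked at L.
Path 2: M ← D → P
  D is a fork here and D is conditioned on, so the path is blocked at D.
Path 3: M ← Y → P
  Y is a fork here and Y is conditioned on, so the path is blocked at Y.
Path 4: M ← Y → N ← G → P
  Y is a fork here and Y is conditioned on, so the path is blocked at Y.
Path 5: M ← Y ← G → P
  Y is a chain here and Y is conditioned on, so the path is blocked at Y.
All paths are blocked; M ⊥ P | {D, L, N, Y} holds.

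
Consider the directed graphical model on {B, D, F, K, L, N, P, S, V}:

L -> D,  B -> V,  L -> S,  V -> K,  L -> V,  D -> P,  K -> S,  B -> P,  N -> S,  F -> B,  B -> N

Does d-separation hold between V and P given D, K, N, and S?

There are 6 undirected paths between V and P; checking each against the conditioning set {D, K, N, S}:
  1. V ← L → S ← N ← B → P — L:fork[open]; S:collider[open]; N:chain[blocks]; B:fork[open] ⇒ blocked
  2. V ← L → D → P — L:fork[open]; D:chain[blocks] ⇒ blocked
  3. V → K → S ← L → D → P — K:chain[blocks]; S:collider[open]; L:fork[open]; D:chain[blocks] ⇒ blocked
  4. V → K → S ← N ← B → P — K:chain[blocks]; S:collider[open]; N:chain[blocks]; B:fork[open] ⇒ blocked
  5. V ← B → P — B:fork[open] ⇒ active
  6. V ← B → N → S ← L → D → P — B:fork[open]; N:chain[blocks]; S:collider[open]; L:fork[open]; D:chain[blocks] ⇒ blocked
At least one path is unblocked, so d-separation fails.

No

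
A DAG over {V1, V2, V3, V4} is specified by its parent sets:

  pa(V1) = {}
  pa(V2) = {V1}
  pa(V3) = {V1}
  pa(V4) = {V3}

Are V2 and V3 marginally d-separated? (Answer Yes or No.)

No — V2 and V3 are not d-separated given ∅.

The only undirected path from V2 to V3 is:
Path 1: V2 ← V1 → V3
  V1 is a fork and V1 is not conditioned on — no node blocks this path, so it is active.
Because an active path exists, V2 and V3 are not d-separated.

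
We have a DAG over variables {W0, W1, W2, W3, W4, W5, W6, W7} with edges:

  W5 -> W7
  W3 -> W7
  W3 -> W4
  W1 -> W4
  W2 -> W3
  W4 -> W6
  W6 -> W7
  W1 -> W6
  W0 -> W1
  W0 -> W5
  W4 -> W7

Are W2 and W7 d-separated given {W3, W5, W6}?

Enumerating the 6 paths from W2 to W7 and testing each for blocking by {W3, W5, W6}:
  1. W2 → W3 → W4 → W6 → W7 — W3:chain[blocks]; W4:chain[open]; W6:chain[blocks] ⇒ blocked
  2. W2 → W3 → W4 → W6 ← W1 ← W0 → W5 → W7 — W3:chain[blocks]; W4:chain[open]; W6:collider[open]; W1:chain[open]; W0:fork[open]; W5:chain[blocks] ⇒ blocked
  3. W2 → W3 → W4 → W7 — W3:chain[blocks]; W4:chain[open] ⇒ blocked
  4. W2 → W3 → W4 ← W1 → W6 → W7 — W3:chain[blocks]; W4:collider[open]; W1:fork[open]; W6:chain[blocks] ⇒ blocked
  5. W2 → W3 → W4 ← W1 ← W0 → W5 → W7 — W3:chain[blocks]; W4:collider[open]; W1:chain[open]; W0:fork[open]; W5:chain[blocks] ⇒ blocked
  6. W2 → W3 → W7 — W3:chain[blocks] ⇒ blocked
All paths are blocked; W2 ⊥ W7 | {W3, W5, W6} holds.

Yes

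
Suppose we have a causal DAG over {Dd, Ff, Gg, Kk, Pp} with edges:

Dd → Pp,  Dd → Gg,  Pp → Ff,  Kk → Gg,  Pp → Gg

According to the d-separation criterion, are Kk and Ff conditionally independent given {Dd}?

2 paths connect Kk and Ff; each must be blocked for d-separation to hold:
Path 1: Kk → Gg ← Dd → Pp → Ff
  Gg is a collider here and neither Gg nor any of its descendants is conditioned on, so the collider stays closed — the path is blocked at Gg.
Path 2: Kk → Gg ← Pp → Ff
  Gg is a collider here and neither Gg nor any of its descendants is conditioned on, so the collider stays closed — the path is blocked at Gg.
All paths are blocked; Kk ⊥ Ff | {Dd} holds.

Yes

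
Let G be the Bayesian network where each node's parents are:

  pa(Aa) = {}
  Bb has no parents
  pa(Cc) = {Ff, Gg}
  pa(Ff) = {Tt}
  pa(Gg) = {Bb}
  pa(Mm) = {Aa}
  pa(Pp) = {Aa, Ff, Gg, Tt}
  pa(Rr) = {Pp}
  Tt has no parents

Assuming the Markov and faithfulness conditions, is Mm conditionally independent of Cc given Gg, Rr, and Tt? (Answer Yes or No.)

Enumerating the 3 paths from Mm to Cc and testing each for blocking by {Gg, Rr, Tt}:
  1. Mm ← Aa → Pp ← Gg → Cc — Aa:fork[open]; Pp:collider[open]; Gg:fork[blocks] ⇒ blocked
  2. Mm ← Aa → Pp ← Tt → Ff → Cc — Aa:fork[open]; Pp:collider[open]; Tt:fork[blocks]; Ff:chain[open] ⇒ blocked
  3. Mm ← Aa → Pp ← Ff → Cc — Aa:fork[open]; Pp:collider[open]; Ff:fork[open] ⇒ active
Since the path Mm ← Aa → Pp ← Ff → Cc is active, Mm and Cc are not d-separated given {Gg, Rr, Tt}.

No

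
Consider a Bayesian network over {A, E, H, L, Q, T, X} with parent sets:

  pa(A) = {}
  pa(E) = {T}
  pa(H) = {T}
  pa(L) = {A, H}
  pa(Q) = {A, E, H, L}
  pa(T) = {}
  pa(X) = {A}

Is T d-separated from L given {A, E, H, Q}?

6 paths connect T and L; each must be blocked for d-separation to hold:
Path 1: T → E → Q ← L
  E is a chain here and E is conditioned on, so the path is blocked at E.
Path 2: T → E → Q ← H → L
  E is a chain here and E is conditioned on, so the path is blocked at E.
Path 3: T → E → Q ← A → L
  E is a chain here and E is conditioned on, so the path is blocked at E.
Path 4: T → H → L
  H is a chain here and H is conditioned on, so the path is blocked at H.
Path 5: T → H → Q ← L
  H is a chain here and H is conditioned on, so the path is blocked at H.
Path 6: T → H → Q ← A → L
  H is a chain here and H is conditioned on, so the path is blocked at H.
Since every path is blocked, d-separation holds.

Yes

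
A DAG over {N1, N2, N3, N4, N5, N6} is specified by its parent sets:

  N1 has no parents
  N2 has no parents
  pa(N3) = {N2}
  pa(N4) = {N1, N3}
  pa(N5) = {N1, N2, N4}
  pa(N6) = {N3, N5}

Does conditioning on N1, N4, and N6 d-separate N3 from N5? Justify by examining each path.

No — N3 and N5 are not d-separated given {N1, N4, N6}.

4 paths connect N3 and N5; each must be blocked for d-separation to hold:
Path 1: N3 → N6 ← N5
  N6 is a collider and N6 is conditioned on, which opens it — no node blocks this path, so it is active.
Path 2: N3 ← N2 → N5
  N2 is a fork and N2 is not conditioned on — no node blocks this path, so it is active.
Path 3: N3 → N4 → N5
  N4 is a chain here and N4 is conditioned on, so the path is blocked at N4.
Path 4: N3 → N4 ← N1 → N5
  N1 is a fork here and N1 is conditioned on, so the path is blocked at N1.
At least one path is unblocked, so d-separation fails.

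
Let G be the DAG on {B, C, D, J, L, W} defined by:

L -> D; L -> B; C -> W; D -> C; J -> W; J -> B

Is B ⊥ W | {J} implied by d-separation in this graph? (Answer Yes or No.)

No

We examine all 2 paths between B and W:
  1. B ← J → W — J:fork[blocks] ⇒ blocked
  2. B ← L → D → C → W — L:fork[open]; D:chain[open]; C:chain[open] ⇒ active
Because an active path exists, B and W are not d-separated.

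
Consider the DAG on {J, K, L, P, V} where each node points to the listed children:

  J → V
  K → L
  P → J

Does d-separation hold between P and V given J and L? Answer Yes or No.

The only undirected path from P to V is:
Path 1: P → J → V
  J is a chain here and J is conditioned on, so the path is blocked at J.
All paths are blocked; P ⊥ V | {J, L} holds.

Yes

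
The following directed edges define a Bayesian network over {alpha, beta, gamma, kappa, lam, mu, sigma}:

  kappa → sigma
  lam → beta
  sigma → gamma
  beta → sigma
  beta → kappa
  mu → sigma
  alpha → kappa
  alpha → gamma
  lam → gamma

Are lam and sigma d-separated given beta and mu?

Yes

We examine all 6 paths between lam and sigma:
  1. lam → gamma ← alpha → kappa → sigma — gamma:collider[blocks]; alpha:fork[open]; kappa:chain[open] ⇒ blocked
  2. lam → gamma ← alpha → kappa ← beta → sigma — gamma:collider[blocks]; alpha:fork[open]; kappa:collider[blocks]; beta:fork[blocks] ⇒ blocked
  3. lam → gamma ← sigma — gamma:collider[blocks] ⇒ blocked
  4. lam → beta → kappa ← alpha → gamma ← sigma — beta:chain[blocks]; kappa:collider[blocks]; alpha:fork[open]; gamma:collider[blocks] ⇒ blocked
  5. lam → beta → kappa → sigma — beta:chain[blocks]; kappa:chain[open] ⇒ blocked
  6. lam → beta → sigma — beta:chain[blocks] ⇒ blocked
All paths are blocked; lam ⊥ sigma | {beta, mu} holds.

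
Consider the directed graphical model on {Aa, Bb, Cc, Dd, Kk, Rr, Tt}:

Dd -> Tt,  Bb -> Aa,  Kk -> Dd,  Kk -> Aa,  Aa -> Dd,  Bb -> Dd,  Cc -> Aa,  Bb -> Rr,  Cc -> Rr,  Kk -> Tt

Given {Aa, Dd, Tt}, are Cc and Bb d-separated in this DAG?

There are 5 undirected paths between Cc and Bb; checking each against the conditioning set {Aa, Dd, Tt}:
Path 1: Cc → Rr ← Bb
  Rr is a collider here and neither Rr nor any of its descendants is conditioned on, so the collider stays closed — the path is blocked at Rr.
Path 2: Cc → Aa → Dd ← Bb
  Aa is a chain here and Aa is conditioned on, so the path is blocked at Aa.
Path 3: Cc → Aa ← Bb
  Aa is a collider and Aa is conditioned on, which opens it — no node blocks this path, so it is active.
Path 4: Cc → Aa ← Kk → Dd ← Bb
  Aa is a collider and Aa is conditioned on, which opens it; Kk is a fork and Kk is not conditioned on; Dd is a collider and Dd is conditioned on, which opens it — no node blocks this path, so it is active.
Path 5: Cc → Aa ← Kk → Tt ← Dd ← Bb
  Dd is a chain here and Dd is conditioned on, so the path is blocked at Dd.
Because an active path exists, Cc and Bb are not d-separated.

No — Cc and Bb are not d-separated given {Aa, Dd, Tt}.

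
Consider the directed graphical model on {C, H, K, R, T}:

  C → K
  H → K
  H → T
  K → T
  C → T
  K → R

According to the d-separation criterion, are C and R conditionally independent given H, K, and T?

Yes — C and R are d-separated given {H, K, T}.

We examine all 3 paths between C and R:
Path 1: C → K → R
  K is a chain here and K is conditioned on, so the path is blocked at K.
Path 2: C → T ← K → R
  K is a fork here and K is conditioned on, so the path is blocked at K.
Path 3: C → T ← H → K → R
  H is a fork here and H is conditioned on, so the path is blocked at H.
All paths are blocked; C ⊥ R | {H, K, T} holds.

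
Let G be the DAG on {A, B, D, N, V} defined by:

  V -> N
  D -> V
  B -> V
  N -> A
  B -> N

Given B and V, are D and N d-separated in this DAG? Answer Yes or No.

Yes

Enumerating the 2 paths from D to N and testing each for blocking by {B, V}:
Path 1: D → V ← B → N
  B is a fork here and B is conditioned on, so the path is blocked at B.
Path 2: D → V → N
  V is a chain here and V is conditioned on, so the path is blocked at V.
Every path is blocked, so D and N are d-separated given {B, V}.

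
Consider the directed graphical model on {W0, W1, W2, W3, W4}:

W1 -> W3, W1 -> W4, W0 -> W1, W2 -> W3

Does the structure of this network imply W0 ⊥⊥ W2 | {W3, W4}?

The only undirected path from W0 to W2 is:
Path 1: W0 → W1 → W3 ← W2
  W1 is a chain and W1 is not conditioned on; W3 is a collider and W3 is conditioned on, which opens it — no node blocks this path, so it is active.
Because an active path exists, W0 and W2 are not d-separated.

No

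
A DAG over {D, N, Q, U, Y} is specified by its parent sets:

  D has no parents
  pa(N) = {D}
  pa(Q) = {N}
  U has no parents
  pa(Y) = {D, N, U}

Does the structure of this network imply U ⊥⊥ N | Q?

Yes — U and N are d-separated given {Q}.

We examine all 2 paths between U and N:
Path 1: U → Y ← D → N
  Y is a collider here and neither Y nor any of its descendants is conditioned on, so the collider stays closed — the path is blocked at Y.
Path 2: U → Y ← N
  Y is a collider here and neither Y nor any of its descendants is conditioned on, so the collider stays closed — the path is blocked at Y.
Since every path is blocked, d-separation holds.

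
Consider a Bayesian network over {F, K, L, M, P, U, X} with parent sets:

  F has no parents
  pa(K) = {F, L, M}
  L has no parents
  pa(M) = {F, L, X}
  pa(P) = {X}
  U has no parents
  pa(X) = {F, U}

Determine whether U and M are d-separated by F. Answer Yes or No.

No

There are 4 undirected paths between U and M; checking each against the conditioning set {F}:
  1. U → X ← F → K ← L → M — X:collider[blocks]; F:fork[blocks]; K:collider[blocks]; L:fork[open] ⇒ blocked
  2. U → X ← F → K ← M — X:collider[blocks]; F:fork[blocks]; K:collider[blocks] ⇒ blocked
  3. U → X ← F → M — X:collider[blocks]; F:fork[blocks] ⇒ blocked
  4. U → X → M — X:chain[open] ⇒ active
Because an active path exists, U and M are not d-separated.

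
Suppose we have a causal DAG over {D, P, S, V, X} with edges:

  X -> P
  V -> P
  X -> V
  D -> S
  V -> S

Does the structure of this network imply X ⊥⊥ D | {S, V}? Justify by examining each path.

Yes

2 paths connect X and D; each must be blocked for d-separation to hold:
Path 1: X → P ← V → S ← D
  P is a collider here and neither P nor any of its descendants is conditioned on, so the collider stays closed — the path is blocked at P.
Path 2: X → V → S ← D
  V is a chain here and V is conditioned on, so the path is blocked at V.
Every path is blocked, so X and D are d-separated given {S, V}.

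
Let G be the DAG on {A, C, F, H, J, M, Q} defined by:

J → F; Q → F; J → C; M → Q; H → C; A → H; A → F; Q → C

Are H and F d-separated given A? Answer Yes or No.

3 paths connect H and F; each must be blocked for d-separation to hold:
Path 1: H → C ← J → F
  C is a collider here and neither C nor any of its descendants is conditioned on, so the collider stays closed — the path is blocked at C.
Path 2: H → C ← Q → F
  C is a collider here and neither C nor any of its descendants is conditioned on, so the collider stays closed — the path is blocked at C.
Path 3: H ← A → F
  A is a fork here and A is conditioned on, so the path is blocked at A.
All paths are blocked; H ⊥ F | {A} holds.

Yes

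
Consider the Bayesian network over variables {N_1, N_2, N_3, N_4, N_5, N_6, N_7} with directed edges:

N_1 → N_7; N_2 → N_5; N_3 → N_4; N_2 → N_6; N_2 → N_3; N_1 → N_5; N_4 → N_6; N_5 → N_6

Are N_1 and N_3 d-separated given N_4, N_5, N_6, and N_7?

No

4 paths connect N_1 and N_3; each must be blocked for d-separation to hold:
  1. N_1 → N_5 → N_6 ← N_4 ← N_3 — N_5:chain[blocks]; N_6:collider[open]; N_4:chain[blocks] ⇒ blocked
  2. N_1 → N_5 → N_6 ← N_2 → N_3 — N_5:chain[blocks]; N_6:collider[open]; N_2:fork[open] ⇒ blocked
  3. N_1 → N_5 ← N_2 → N_6 ← N_4 ← N_3 — N_5:collider[open]; N_2:fork[open]; N_6:collider[open]; N_4:chain[blocks] ⇒ blocked
  4. N_1 → N_5 ← N_2 → N_3 — N_5:collider[open]; N_2:fork[open] ⇒ active
Since the path N_1 → N_5 ← N_2 → N_3 is active, N_1 and N_3 are not d-separated given {N_4, N_5, N_6, N_7}.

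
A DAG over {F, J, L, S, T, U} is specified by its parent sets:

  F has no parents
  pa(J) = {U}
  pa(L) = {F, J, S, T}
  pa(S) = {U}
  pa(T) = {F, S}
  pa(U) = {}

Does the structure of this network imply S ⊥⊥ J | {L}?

No

We examine all 4 paths between S and J:
Path 1: S ← U → J
  U is a fork and U is not conditioned on — no node blocks this path, so it is active.
Path 2: S → T → L ← J
  T is a chain and T is not conditioned on; L is a collider and L is conditioned on, which opens it — no node blocks this path, so it is active.
Path 3: S → T ← F → L ← J
  T is a collider and its descendant L is conditioned on, which opens it; F is a fork and F is not conditioned on; L is a collider and L is conditioned on, which opens it — no node blocks this path, so it is active.
Path 4: S → L ← J
  L is a collider and L is conditioned on, which opens it — no node blocks this path, so it is active.
Since the path S ← U → J is active, S and J are not d-separated given {L}.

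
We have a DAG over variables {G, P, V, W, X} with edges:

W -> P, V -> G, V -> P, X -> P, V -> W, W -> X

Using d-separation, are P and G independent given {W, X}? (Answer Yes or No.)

Enumerating the 3 paths from P to G and testing each for blocking by {W, X}:
Path 1: P ← W ← V → G
  W is a chain here and W is conditioned on, so the path is blocked at W.
Path 2: P ← V → G
  V is a fork and V is not conditioned on — no node blocks this path, so it is active.
Path 3: P ← X ← W ← V → G
  X is a chain here and X is conditioned on, so the path is blocked at X.
Since the path P ← V → G is active, P and G are not d-separated given {W, X}.

No — P and G are not d-separated given {W, X}.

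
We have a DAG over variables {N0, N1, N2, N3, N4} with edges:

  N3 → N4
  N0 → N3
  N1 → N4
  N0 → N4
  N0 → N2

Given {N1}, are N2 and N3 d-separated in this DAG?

Enumerating the 2 paths from N2 to N3 and testing each for blocking by {N1}:
Path 1: N2 ← N0 → N3
  N0 is a fork and N0 is not conditioned on — no node blocks this path, so it is active.
Path 2: N2 ← N0 → N4 ← N3
  N4 is a collider here and neither N4 nor any of its descendants is conditioned on, so the collider stays closed — the path is blocked at N4.
Since the path N2 ← N0 → N3 is active, N2 and N3 are not d-separated given {N1}.

No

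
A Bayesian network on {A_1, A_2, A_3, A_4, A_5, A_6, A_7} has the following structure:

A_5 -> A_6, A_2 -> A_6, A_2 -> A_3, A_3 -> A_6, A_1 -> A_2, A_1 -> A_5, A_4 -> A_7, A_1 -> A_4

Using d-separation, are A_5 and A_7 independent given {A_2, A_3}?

There are 3 undirected paths between A_5 and A_7; checking each against the conditioning set {A_2, A_3}:
Path 1: A_5 ← A_1 → A_4 → A_7
  A_1 is a fork and A_1 is not conditioned on; A_4 is a chain and A_4 is not conditioned on — no node blocks this path, so it is active.
Path 2: A_5 → A_6 ← A_2 ← A_1 → A_4 → A_7
  A_6 is a collider here and neither A_6 nor any of its descendants is conditioned on, so the collider stays closed — the path is blocked at A_6.
Path 3: A_5 → A_6 ← A_3 ← A_2 ← A_1 → A_4 → A_7
  A_6 is a collider here and neither A_6 nor any of its descendants is conditioned on, so the collider stays closed — the path is blocked at A_6.
Because an active path exists, A_5 and A_7 are not d-separated.

No — A_5 and A_7 are not d-separated given {A_2, A_3}.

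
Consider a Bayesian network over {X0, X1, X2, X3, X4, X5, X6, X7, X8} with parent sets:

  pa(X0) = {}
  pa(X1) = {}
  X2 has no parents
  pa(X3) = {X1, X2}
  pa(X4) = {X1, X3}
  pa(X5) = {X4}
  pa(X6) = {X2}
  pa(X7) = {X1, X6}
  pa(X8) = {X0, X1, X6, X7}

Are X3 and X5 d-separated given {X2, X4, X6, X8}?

There are 6 undirected paths between X3 and X5; checking each against the conditioning set {X2, X4, X6, X8}:
Path 1: X3 ← X1 → X4 → X5
  X4 is a chain here and X4 is conditioned on, so the path is blocked at X4.
Path 2: X3 → X4 → X5
  X4 is a chain here and X4 is conditioned on, so the path is blocked at X4.
Path 3: X3 ← X2 → X6 → X8 ← X1 → X4 → X5
  X2 is a fork here and X2 is conditioned on, so the path is blocked at X2.
Path 4: X3 ← X2 → X6 → X8 ← X7 ← X1 → X4 → X5
  X2 is a fork here and X2 is conditioned on, so the path is blocked at X2.
Path 5: X3 ← X2 → X6 → X7 ← X1 → X4 → X5
  X2 is a fork here and X2 is conditioned on, so the path is blocked at X2.
Path 6: X3 ← X2 → X6 → X7 → X8 ← X1 → X4 → X5
  X2 is a fork here and X2 is conditioned on, so the path is blocked at X2.
All paths are blocked; X3 ⊥ X5 | {X2, X4, X6, X8} holds.

Yes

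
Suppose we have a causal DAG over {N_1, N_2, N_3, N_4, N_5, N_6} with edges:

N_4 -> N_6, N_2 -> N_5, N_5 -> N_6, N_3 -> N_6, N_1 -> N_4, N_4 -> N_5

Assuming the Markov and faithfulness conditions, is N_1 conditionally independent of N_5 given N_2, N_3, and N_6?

2 paths connect N_1 and N_5; each must be blocked for d-separation to hold:
Path 1: N_1 → N_4 → N_6 ← N_5
  N_4 is a chain and N_4 is not conditioned on; N_6 is a collider and N_6 is conditioned on, which opens it — no node blocks this path, so it is active.
Path 2: N_1 → N_4 → N_5
  N_4 is a chain and N_4 is not conditioned on — no node blocks this path, so it is active.
Since the path N_1 → N_4 → N_6 ← N_5 is active, N_1 and N_5 are not d-separated given {N_2, N_3, N_6}.

No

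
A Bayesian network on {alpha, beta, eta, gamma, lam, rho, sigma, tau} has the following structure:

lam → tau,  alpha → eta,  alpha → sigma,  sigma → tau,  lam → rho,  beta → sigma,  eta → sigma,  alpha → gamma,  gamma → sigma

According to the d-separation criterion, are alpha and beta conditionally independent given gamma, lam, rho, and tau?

We examine all 3 paths between alpha and beta:
Path 1: alpha → gamma → sigma ← beta
  gamma is a chain here and gamma is conditioned on, so the path is blocked at gamma.
Path 2: alpha → sigma ← beta
  sigma is a collider and its descendant tau is conditioned on, which opens it — no node blocks this path, so it is active.
Path 3: alpha → eta → sigma ← beta
  eta is a chain and eta is not conditioned on; sigma is a collider and its descendant tau is conditioned on, which opens it — no node blocks this path, so it is active.
Since the path alpha → sigma ← beta is active, alpha and beta are not d-separated given {gamma, lam, rho, tau}.

No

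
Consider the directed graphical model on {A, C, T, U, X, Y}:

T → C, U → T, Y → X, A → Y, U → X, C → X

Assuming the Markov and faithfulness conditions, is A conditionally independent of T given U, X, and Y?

Yes

We examine all 2 paths between A and T:
Path 1: A → Y → X ← U → T
  Y is a chain here and Y is conditioned on, so the path is blocked at Y.
Path 2: A → Y → X ← C ← T
  Y is a chain here and Y is conditioned on, so the path is blocked at Y.
Since every path is blocked, d-separation holds.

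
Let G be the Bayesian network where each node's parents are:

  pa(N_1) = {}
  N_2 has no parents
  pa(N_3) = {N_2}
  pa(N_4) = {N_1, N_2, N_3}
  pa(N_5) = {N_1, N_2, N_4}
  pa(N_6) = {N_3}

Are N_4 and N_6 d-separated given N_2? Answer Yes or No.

We examine all 4 paths between N_4 and N_6:
Path 1: N_4 ← N_2 → N_3 → N_6
  N_2 is a fork here and N_2 is conditioned on, so the path is blocked at N_2.
Path 2: N_4 ← N_1 → N_5 ← N_2 → N_3 → N_6
  N_5 is a collider here and neither N_5 nor any of its descendants is conditioned on, so the collider stays closed — the path is blocked at N_5.
Path 3: N_4 → N_5 ← N_2 → N_3 → N_6
  N_5 is a collider here and neither N_5 nor any of its descendants is conditioned on, so the collider stays closed — the path is blocked at N_5.
Path 4: N_4 ← N_3 → N_6
  N_3 is a fork and N_3 is not conditioned on — no node blocks this path, so it is active.
Because an active path exists, N_4 and N_6 are not d-separated.

No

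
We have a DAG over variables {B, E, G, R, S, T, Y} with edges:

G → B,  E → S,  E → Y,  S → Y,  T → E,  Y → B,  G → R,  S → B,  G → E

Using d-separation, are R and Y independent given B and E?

No — R and Y are not d-separated given {B, E}.

We examine all 6 paths between R and Y:
Path 1: R ← G → E → S → Y
  E is a chain here and E is conditioned on, so the path is blocked at E.
Path 2: R ← G → E → S → B ← Y
  E is a chain here and E is conditioned on, so the path is blocked at E.
Path 3: R ← G → E → Y
  E is a chain here and E is conditioned on, so the path is blocked at E.
Path 4: R ← G → B ← S ← E → Y
  E is a fork here and E is conditioned on, so the path is blocked at E.
Path 5: R ← G → B ← S → Y
  G is a fork and G is not conditioned on; B is a collider and B is conditioned on, which opens it; S is a fork and S is not conditioned on — no node blocks this path, so it is active.
Path 6: R ← G → B ← Y
  G is a fork and G is not conditioned on; B is a collider and B is conditioned on, which opens it — no node blocks this path, so it is active.
At least one path is unblocked, so d-separation fails.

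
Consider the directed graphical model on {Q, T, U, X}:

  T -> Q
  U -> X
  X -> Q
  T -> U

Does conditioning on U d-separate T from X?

2 paths connect T and X; each must be blocked for d-separation to hold:
Path 1: T → Q ← X
  Q is a collider here and neither Q nor any of its descendants is conditioned on, so the collider stays closed — the path is blocked at Q.
Path 2: T → U → X
  U is a chain here and U is conditioned on, so the path is blocked at U.
Every path is blocked, so T and X are d-separated given {U}.

Yes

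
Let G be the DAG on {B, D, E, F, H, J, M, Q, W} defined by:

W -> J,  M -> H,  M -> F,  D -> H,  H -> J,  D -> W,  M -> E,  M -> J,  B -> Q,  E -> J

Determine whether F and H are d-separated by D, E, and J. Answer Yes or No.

We examine all 5 paths between F and H:
Path 1: F ← M → H
  M is a fork and M is not conditioned on — no node blocks this path, so it is active.
Path 2: F ← M → E → J ← H
  E is a chain here and E is conditioned on, so the path is blocked at E.
Path 3: F ← M → E → J ← W ← D → H
  E is a chain here and E is conditioned on, so the path is blocked at E.
Path 4: F ← M → J ← H
  M is a fork and M is not conditioned on; J is a collider and J is conditioned on, which opens it — no node blocks this path, so it is active.
Path 5: F ← M → J ← W ← D → H
  D is a fork here and D is conditioned on, so the path is blocked at D.
At least one path is unblocked, so d-separation fails.

No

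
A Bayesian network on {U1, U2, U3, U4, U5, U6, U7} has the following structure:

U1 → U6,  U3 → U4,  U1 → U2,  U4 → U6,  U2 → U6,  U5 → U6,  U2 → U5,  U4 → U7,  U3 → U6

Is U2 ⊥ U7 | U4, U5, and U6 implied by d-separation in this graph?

There are 6 undirected paths between U2 and U7; checking each against the conditioning set {U4, U5, U6}:
Path 1: U2 ← U1 → U6 ← U4 → U7
  U4 is a fork here and U4 is conditioned on, so the path is blocked at U4.
Path 2: U2 ← U1 → U6 ← U3 → U4 → U7
  U4 is a chain here and U4 is conditioned on, so the path is blocked at U4.
Path 3: U2 → U5 → U6 ← U4 → U7
  U5 is a chain here and U5 is conditioned on, so the path is blocked at U5.
Path 4: U2 → U5 → U6 ← U3 → U4 → U7
  U5 is a chain here and U5 is conditioned on, so the path is blocked at U5.
Path 5: U2 → U6 ← U4 → U7
  U4 is a fork here and U4 is conditioned on, so the path is blocked at U4.
Path 6: U2 → U6 ← U3 → U4 → U7
  U4 is a chain here and U4 is conditioned on, so the path is blocked at U4.
All paths are blocked; U2 ⊥ U7 | {U4, U5, U6} holds.

Yes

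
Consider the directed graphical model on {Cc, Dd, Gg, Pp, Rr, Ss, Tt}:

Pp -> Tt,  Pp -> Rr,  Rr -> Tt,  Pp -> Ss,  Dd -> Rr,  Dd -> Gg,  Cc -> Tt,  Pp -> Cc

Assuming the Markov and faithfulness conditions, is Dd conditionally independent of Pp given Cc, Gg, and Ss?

3 paths connect Dd and Pp; each must be blocked for d-separation to hold:
Path 1: Dd → Rr → Tt ← Pp
  Tt is a collider here and neither Tt nor any of its descendants is conditioned on, so the collider stays closed — the path is blocked at Tt.
Path 2: Dd → Rr → Tt ← Cc ← Pp
  Tt is a collider here and neither Tt nor any of its descendants is conditioned on, so the collider stays closed — the path is blocked at Tt.
Path 3: Dd → Rr ← Pp
  Rr is a collider here and neither Rr nor any of its descendants is conditioned on, so the collider stays closed — the path is blocked at Rr.
Since every path is blocked, d-separation holds.

Yes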